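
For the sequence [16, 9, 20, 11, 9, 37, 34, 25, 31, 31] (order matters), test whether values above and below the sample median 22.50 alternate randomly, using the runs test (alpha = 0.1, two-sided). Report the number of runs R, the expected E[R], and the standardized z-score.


Step 1: Compute median = 22.50; label A = above, B = below.
Labels in order: BBBBBAAAAA  (n_A = 5, n_B = 5)
Step 2: Count runs R = 2.
Step 3: Under H0 (random ordering), E[R] = 2*n_A*n_B/(n_A+n_B) + 1 = 2*5*5/10 + 1 = 6.0000.
        Var[R] = 2*n_A*n_B*(2*n_A*n_B - n_A - n_B) / ((n_A+n_B)^2 * (n_A+n_B-1)) = 2000/900 = 2.2222.
        SD[R] = 1.4907.
Step 4: Continuity-corrected z = (R + 0.5 - E[R]) / SD[R] = (2 + 0.5 - 6.0000) / 1.4907 = -2.3479.
Step 5: Two-sided p-value via normal approximation = 2*(1 - Phi(|z|)) = 0.018881.
Step 6: alpha = 0.1. reject H0.

R = 2, z = -2.3479, p = 0.018881, reject H0.


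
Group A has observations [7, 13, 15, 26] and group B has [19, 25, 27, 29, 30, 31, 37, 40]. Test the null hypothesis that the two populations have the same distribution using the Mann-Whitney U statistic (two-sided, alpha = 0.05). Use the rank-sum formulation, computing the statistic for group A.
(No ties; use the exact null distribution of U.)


Step 1: Combine and sort all 12 observations; assign midranks.
sorted (value, group): (7,X), (13,X), (15,X), (19,Y), (25,Y), (26,X), (27,Y), (29,Y), (30,Y), (31,Y), (37,Y), (40,Y)
ranks: 7->1, 13->2, 15->3, 19->4, 25->5, 26->6, 27->7, 29->8, 30->9, 31->10, 37->11, 40->12
Step 2: Rank sum for X: R1 = 1 + 2 + 3 + 6 = 12.
Step 3: U_X = R1 - n1(n1+1)/2 = 12 - 4*5/2 = 12 - 10 = 2.
       U_Y = n1*n2 - U_X = 32 - 2 = 30.
Step 4: No ties, so the exact null distribution of U (based on enumerating the C(12,4) = 495 equally likely rank assignments) gives the two-sided p-value.
Step 5: p-value = 0.016162; compare to alpha = 0.05. reject H0.

U_X = 2, p = 0.016162, reject H0 at alpha = 0.05.


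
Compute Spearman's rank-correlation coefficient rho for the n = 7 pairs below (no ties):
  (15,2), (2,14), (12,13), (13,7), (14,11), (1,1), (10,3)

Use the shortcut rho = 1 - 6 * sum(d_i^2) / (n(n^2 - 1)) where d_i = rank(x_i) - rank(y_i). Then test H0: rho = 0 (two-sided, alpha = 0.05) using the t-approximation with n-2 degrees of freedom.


Step 1: Rank x and y separately (midranks; no ties here).
rank(x): 15->7, 2->2, 12->4, 13->5, 14->6, 1->1, 10->3
rank(y): 2->2, 14->7, 13->6, 7->4, 11->5, 1->1, 3->3
Step 2: d_i = R_x(i) - R_y(i); compute d_i^2.
  (7-2)^2=25, (2-7)^2=25, (4-6)^2=4, (5-4)^2=1, (6-5)^2=1, (1-1)^2=0, (3-3)^2=0
sum(d^2) = 56.
Step 3: rho = 1 - 6*56 / (7*(7^2 - 1)) = 1 - 336/336 = 0.000000.
Step 4: Under H0, t = rho * sqrt((n-2)/(1-rho^2)) = 0.0000 ~ t(5).
Step 5: Two-sided p-value from the t-distribution with 5 df = 1.000000.
Step 6: alpha = 0.05. fail to reject H0.

rho = 0.0000, p = 1.000000, fail to reject H0 at alpha = 0.05.


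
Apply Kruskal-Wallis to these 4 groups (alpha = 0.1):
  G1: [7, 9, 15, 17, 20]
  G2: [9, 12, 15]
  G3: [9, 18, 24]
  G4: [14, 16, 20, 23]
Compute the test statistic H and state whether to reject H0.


Step 1: Combine all N = 15 observations and assign midranks.
sorted (value, group, rank): (7,G1,1), (9,G1,3), (9,G2,3), (9,G3,3), (12,G2,5), (14,G4,6), (15,G1,7.5), (15,G2,7.5), (16,G4,9), (17,G1,10), (18,G3,11), (20,G1,12.5), (20,G4,12.5), (23,G4,14), (24,G3,15)
Step 2: Sum ranks within each group.
R_1 = 34 (n_1 = 5)
R_2 = 15.5 (n_2 = 3)
R_3 = 29 (n_3 = 3)
R_4 = 41.5 (n_4 = 4)
Step 3: H = 12/(N(N+1)) * sum(R_i^2/n_i) - 3(N+1)
     = 12/(15*16) * (34^2/5 + 15.5^2/3 + 29^2/3 + 41.5^2/4) - 3*16
     = 0.050000 * 1022.18 - 48
     = 3.108958.
Step 4: Ties present; correction factor C = 1 - 36/(15^3 - 15) = 0.989286. Corrected H = 3.108958 / 0.989286 = 3.142629.
Step 5: Under H0, H ~ chi^2(3); p-value = 0.370153.
Step 6: alpha = 0.1. fail to reject H0.

H = 3.1426, df = 3, p = 0.370153, fail to reject H0.


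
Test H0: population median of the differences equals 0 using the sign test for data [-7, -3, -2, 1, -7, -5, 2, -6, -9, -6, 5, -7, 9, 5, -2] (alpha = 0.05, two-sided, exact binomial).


Step 1: Discard zero differences. Original n = 15; n_eff = number of nonzero differences = 15.
Nonzero differences (with sign): -7, -3, -2, +1, -7, -5, +2, -6, -9, -6, +5, -7, +9, +5, -2
Step 2: Count signs: positive = 5, negative = 10.
Step 3: Under H0: P(positive) = 0.5, so the number of positives S ~ Bin(15, 0.5).
Step 4: Two-sided exact p-value = sum of Bin(15,0.5) probabilities at or below the observed probability = 0.301758.
Step 5: alpha = 0.05. fail to reject H0.

n_eff = 15, pos = 5, neg = 10, p = 0.301758, fail to reject H0.


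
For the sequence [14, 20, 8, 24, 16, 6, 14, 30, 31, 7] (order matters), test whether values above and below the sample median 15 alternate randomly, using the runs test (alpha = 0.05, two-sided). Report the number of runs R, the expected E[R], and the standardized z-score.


Step 1: Compute median = 15; label A = above, B = below.
Labels in order: BABAABBAAB  (n_A = 5, n_B = 5)
Step 2: Count runs R = 7.
Step 3: Under H0 (random ordering), E[R] = 2*n_A*n_B/(n_A+n_B) + 1 = 2*5*5/10 + 1 = 6.0000.
        Var[R] = 2*n_A*n_B*(2*n_A*n_B - n_A - n_B) / ((n_A+n_B)^2 * (n_A+n_B-1)) = 2000/900 = 2.2222.
        SD[R] = 1.4907.
Step 4: Continuity-corrected z = (R - 0.5 - E[R]) / SD[R] = (7 - 0.5 - 6.0000) / 1.4907 = 0.3354.
Step 5: Two-sided p-value via normal approximation = 2*(1 - Phi(|z|)) = 0.737316.
Step 6: alpha = 0.05. fail to reject H0.

R = 7, z = 0.3354, p = 0.737316, fail to reject H0.


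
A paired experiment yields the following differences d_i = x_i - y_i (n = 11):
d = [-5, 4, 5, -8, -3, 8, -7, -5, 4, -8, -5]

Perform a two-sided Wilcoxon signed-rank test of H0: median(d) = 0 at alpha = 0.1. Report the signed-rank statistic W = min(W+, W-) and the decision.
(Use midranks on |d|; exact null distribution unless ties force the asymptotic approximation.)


Step 1: Drop any zero differences (none here) and take |d_i|.
|d| = [5, 4, 5, 8, 3, 8, 7, 5, 4, 8, 5]
Step 2: Midrank |d_i| (ties get averaged ranks).
ranks: |5|->5.5, |4|->2.5, |5|->5.5, |8|->10, |3|->1, |8|->10, |7|->8, |5|->5.5, |4|->2.5, |8|->10, |5|->5.5
Step 3: Attach original signs; sum ranks with positive sign and with negative sign.
W+ = 2.5 + 5.5 + 10 + 2.5 = 20.5
W- = 5.5 + 10 + 1 + 8 + 5.5 + 10 + 5.5 = 45.5
(Check: W+ + W- = 66 should equal n(n+1)/2 = 66.)
Step 4: Test statistic W = min(W+, W-) = 20.5.
Step 5: Ties in |d|, so use the tie-corrected normal approximation.
        E[W] = n(n+1)/4 = 11*12/4 = 33.
        Tie groups: |d|=4 (t=2), |d|=5 (t=4), |d|=8 (t=3); sum(t^3 - t) = 90.
        Var[W] = n(n+1)(2n+1)/24 - sum(t^3-t)/48 = 3036/24 - 90/48 = 124.625.
        z = (W - E[W]) / sqrt(Var[W]) = (20.5 - 33) / 11.1636 = -1.1197.
        Two-sided p = 2*Phi(z) = 0.262835.
Step 6: alpha = 0.1. fail to reject H0.

W+ = 20.5, W- = 45.5, W = min = 20.5, p = 0.262835, fail to reject H0.


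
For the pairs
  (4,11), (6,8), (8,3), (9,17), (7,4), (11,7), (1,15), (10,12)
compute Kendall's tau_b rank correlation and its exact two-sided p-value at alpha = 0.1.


Step 1: Enumerate the 28 unordered pairs (i,j) with i<j and classify each by sign(x_j-x_i) * sign(y_j-y_i).
  (1,2):dx=+2,dy=-3->D; (1,3):dx=+4,dy=-8->D; (1,4):dx=+5,dy=+6->C; (1,5):dx=+3,dy=-7->D
  (1,6):dx=+7,dy=-4->D; (1,7):dx=-3,dy=+4->D; (1,8):dx=+6,dy=+1->C; (2,3):dx=+2,dy=-5->D
  (2,4):dx=+3,dy=+9->C; (2,5):dx=+1,dy=-4->D; (2,6):dx=+5,dy=-1->D; (2,7):dx=-5,dy=+7->D
  (2,8):dx=+4,dy=+4->C; (3,4):dx=+1,dy=+14->C; (3,5):dx=-1,dy=+1->D; (3,6):dx=+3,dy=+4->C
  (3,7):dx=-7,dy=+12->D; (3,8):dx=+2,dy=+9->C; (4,5):dx=-2,dy=-13->C; (4,6):dx=+2,dy=-10->D
  (4,7):dx=-8,dy=-2->C; (4,8):dx=+1,dy=-5->D; (5,6):dx=+4,dy=+3->C; (5,7):dx=-6,dy=+11->D
  (5,8):dx=+3,dy=+8->C; (6,7):dx=-10,dy=+8->D; (6,8):dx=-1,dy=+5->D; (7,8):dx=+9,dy=-3->D
Step 2: C = 11, D = 17, total pairs = 28.
Step 3: tau = (C - D)/(n(n-1)/2) = (11 - 17)/28 = -0.214286.
Step 4: Exact two-sided p-value (enumerate n! = 40320 permutations of y under H0): p = 0.548413.
Step 5: alpha = 0.1. fail to reject H0.

tau_b = -0.2143 (C=11, D=17), p = 0.548413, fail to reject H0.


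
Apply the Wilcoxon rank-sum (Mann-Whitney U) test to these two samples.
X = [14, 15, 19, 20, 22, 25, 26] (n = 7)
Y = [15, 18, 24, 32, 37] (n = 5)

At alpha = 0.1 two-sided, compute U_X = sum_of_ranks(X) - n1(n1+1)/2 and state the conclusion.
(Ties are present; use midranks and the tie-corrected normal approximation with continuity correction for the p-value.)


Step 1: Combine and sort all 12 observations; assign midranks.
sorted (value, group): (14,X), (15,X), (15,Y), (18,Y), (19,X), (20,X), (22,X), (24,Y), (25,X), (26,X), (32,Y), (37,Y)
ranks: 14->1, 15->2.5, 15->2.5, 18->4, 19->5, 20->6, 22->7, 24->8, 25->9, 26->10, 32->11, 37->12
Step 2: Rank sum for X: R1 = 1 + 2.5 + 5 + 6 + 7 + 9 + 10 = 40.5.
Step 3: U_X = R1 - n1(n1+1)/2 = 40.5 - 7*8/2 = 40.5 - 28 = 12.5.
       U_Y = n1*n2 - U_X = 35 - 12.5 = 22.5.
Step 4: Ties are present, so use the tie-corrected normal approximation (with continuity correction) for the p-value.
Step 5: p-value = 0.464120; compare to alpha = 0.1. fail to reject H0.

U_X = 12.5, p = 0.464120, fail to reject H0 at alpha = 0.1.


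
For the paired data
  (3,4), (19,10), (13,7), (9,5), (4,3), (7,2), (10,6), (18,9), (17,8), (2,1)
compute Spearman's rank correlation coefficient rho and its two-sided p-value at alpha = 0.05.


Step 1: Rank x and y separately (midranks; no ties here).
rank(x): 3->2, 19->10, 13->7, 9->5, 4->3, 7->4, 10->6, 18->9, 17->8, 2->1
rank(y): 4->4, 10->10, 7->7, 5->5, 3->3, 2->2, 6->6, 9->9, 8->8, 1->1
Step 2: d_i = R_x(i) - R_y(i); compute d_i^2.
  (2-4)^2=4, (10-10)^2=0, (7-7)^2=0, (5-5)^2=0, (3-3)^2=0, (4-2)^2=4, (6-6)^2=0, (9-9)^2=0, (8-8)^2=0, (1-1)^2=0
sum(d^2) = 8.
Step 3: rho = 1 - 6*8 / (10*(10^2 - 1)) = 1 - 48/990 = 0.951515.
Step 4: Under H0, t = rho * sqrt((n-2)/(1-rho^2)) = 8.7493 ~ t(8).
Step 5: Two-sided p-value from the t-distribution with 8 df = 0.000023.
Step 6: alpha = 0.05. reject H0.

rho = 0.9515, p = 0.000023, reject H0 at alpha = 0.05.


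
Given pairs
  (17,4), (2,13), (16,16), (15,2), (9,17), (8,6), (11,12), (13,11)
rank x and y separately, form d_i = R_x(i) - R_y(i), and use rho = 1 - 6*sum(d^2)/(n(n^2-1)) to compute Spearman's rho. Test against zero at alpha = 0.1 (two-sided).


Step 1: Rank x and y separately (midranks; no ties here).
rank(x): 17->8, 2->1, 16->7, 15->6, 9->3, 8->2, 11->4, 13->5
rank(y): 4->2, 13->6, 16->7, 2->1, 17->8, 6->3, 12->5, 11->4
Step 2: d_i = R_x(i) - R_y(i); compute d_i^2.
  (8-2)^2=36, (1-6)^2=25, (7-7)^2=0, (6-1)^2=25, (3-8)^2=25, (2-3)^2=1, (4-5)^2=1, (5-4)^2=1
sum(d^2) = 114.
Step 3: rho = 1 - 6*114 / (8*(8^2 - 1)) = 1 - 684/504 = -0.357143.
Step 4: Under H0, t = rho * sqrt((n-2)/(1-rho^2)) = -0.9366 ~ t(6).
Step 5: Two-sided p-value from the t-distribution with 6 df = 0.385121.
Step 6: alpha = 0.1. fail to reject H0.

rho = -0.3571, p = 0.385121, fail to reject H0 at alpha = 0.1.


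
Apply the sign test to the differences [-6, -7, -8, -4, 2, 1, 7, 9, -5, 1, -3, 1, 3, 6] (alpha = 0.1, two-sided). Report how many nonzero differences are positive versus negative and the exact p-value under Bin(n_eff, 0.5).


Step 1: Discard zero differences. Original n = 14; n_eff = number of nonzero differences = 14.
Nonzero differences (with sign): -6, -7, -8, -4, +2, +1, +7, +9, -5, +1, -3, +1, +3, +6
Step 2: Count signs: positive = 8, negative = 6.
Step 3: Under H0: P(positive) = 0.5, so the number of positives S ~ Bin(14, 0.5).
Step 4: Two-sided exact p-value = sum of Bin(14,0.5) probabilities at or below the observed probability = 0.790527.
Step 5: alpha = 0.1. fail to reject H0.

n_eff = 14, pos = 8, neg = 6, p = 0.790527, fail to reject H0.


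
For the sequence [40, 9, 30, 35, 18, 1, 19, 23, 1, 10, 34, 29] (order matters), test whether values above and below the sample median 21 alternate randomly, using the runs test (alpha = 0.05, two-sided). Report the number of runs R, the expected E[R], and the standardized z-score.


Step 1: Compute median = 21; label A = above, B = below.
Labels in order: ABAABBBABBAA  (n_A = 6, n_B = 6)
Step 2: Count runs R = 7.
Step 3: Under H0 (random ordering), E[R] = 2*n_A*n_B/(n_A+n_B) + 1 = 2*6*6/12 + 1 = 7.0000.
        Var[R] = 2*n_A*n_B*(2*n_A*n_B - n_A - n_B) / ((n_A+n_B)^2 * (n_A+n_B-1)) = 4320/1584 = 2.7273.
        SD[R] = 1.6514.
Step 4: R = E[R], so z = 0 with no continuity correction.
Step 5: Two-sided p-value via normal approximation = 2*(1 - Phi(|z|)) = 1.000000.
Step 6: alpha = 0.05. fail to reject H0.

R = 7, z = 0.0000, p = 1.000000, fail to reject H0.


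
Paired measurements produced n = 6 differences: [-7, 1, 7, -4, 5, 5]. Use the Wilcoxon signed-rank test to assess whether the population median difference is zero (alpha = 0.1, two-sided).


Step 1: Drop any zero differences (none here) and take |d_i|.
|d| = [7, 1, 7, 4, 5, 5]
Step 2: Midrank |d_i| (ties get averaged ranks).
ranks: |7|->5.5, |1|->1, |7|->5.5, |4|->2, |5|->3.5, |5|->3.5
Step 3: Attach original signs; sum ranks with positive sign and with negative sign.
W+ = 1 + 5.5 + 3.5 + 3.5 = 13.5
W- = 5.5 + 2 = 7.5
(Check: W+ + W- = 21 should equal n(n+1)/2 = 21.)
Step 4: Test statistic W = min(W+, W-) = 7.5.
Step 5: Ties in |d|, so use the tie-corrected normal approximation.
        E[W] = n(n+1)/4 = 6*7/4 = 10.5.
        Tie groups: |d|=5 (t=2), |d|=7 (t=2); sum(t^3 - t) = 12.
        Var[W] = n(n+1)(2n+1)/24 - sum(t^3-t)/48 = 546/24 - 12/48 = 22.5.
        z = (W - E[W]) / sqrt(Var[W]) = (7.5 - 10.5) / 4.7434 = -0.6325.
        Two-sided p = 2*Phi(z) = 0.527089.
Step 6: alpha = 0.1. fail to reject H0.

W+ = 13.5, W- = 7.5, W = min = 7.5, p = 0.527089, fail to reject H0.


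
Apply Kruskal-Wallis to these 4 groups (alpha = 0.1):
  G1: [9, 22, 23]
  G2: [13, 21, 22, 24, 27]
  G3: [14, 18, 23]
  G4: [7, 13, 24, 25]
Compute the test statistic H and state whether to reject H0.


Step 1: Combine all N = 15 observations and assign midranks.
sorted (value, group, rank): (7,G4,1), (9,G1,2), (13,G2,3.5), (13,G4,3.5), (14,G3,5), (18,G3,6), (21,G2,7), (22,G1,8.5), (22,G2,8.5), (23,G1,10.5), (23,G3,10.5), (24,G2,12.5), (24,G4,12.5), (25,G4,14), (27,G2,15)
Step 2: Sum ranks within each group.
R_1 = 21 (n_1 = 3)
R_2 = 46.5 (n_2 = 5)
R_3 = 21.5 (n_3 = 3)
R_4 = 31 (n_4 = 4)
Step 3: H = 12/(N(N+1)) * sum(R_i^2/n_i) - 3(N+1)
     = 12/(15*16) * (21^2/3 + 46.5^2/5 + 21.5^2/3 + 31^2/4) - 3*16
     = 0.050000 * 973.783 - 48
     = 0.689167.
Step 4: Ties present; correction factor C = 1 - 24/(15^3 - 15) = 0.992857. Corrected H = 0.689167 / 0.992857 = 0.694125.
Step 5: Under H0, H ~ chi^2(3); p-value = 0.874585.
Step 6: alpha = 0.1. fail to reject H0.

H = 0.6941, df = 3, p = 0.874585, fail to reject H0.


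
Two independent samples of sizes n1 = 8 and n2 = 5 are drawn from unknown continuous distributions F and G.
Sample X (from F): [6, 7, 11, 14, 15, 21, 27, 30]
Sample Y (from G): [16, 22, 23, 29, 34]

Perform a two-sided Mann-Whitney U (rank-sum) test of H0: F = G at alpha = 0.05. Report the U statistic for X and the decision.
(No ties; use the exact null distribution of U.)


Step 1: Combine and sort all 13 observations; assign midranks.
sorted (value, group): (6,X), (7,X), (11,X), (14,X), (15,X), (16,Y), (21,X), (22,Y), (23,Y), (27,X), (29,Y), (30,X), (34,Y)
ranks: 6->1, 7->2, 11->3, 14->4, 15->5, 16->6, 21->7, 22->8, 23->9, 27->10, 29->11, 30->12, 34->13
Step 2: Rank sum for X: R1 = 1 + 2 + 3 + 4 + 5 + 7 + 10 + 12 = 44.
Step 3: U_X = R1 - n1(n1+1)/2 = 44 - 8*9/2 = 44 - 36 = 8.
       U_Y = n1*n2 - U_X = 40 - 8 = 32.
Step 4: No ties, so the exact null distribution of U (based on enumerating the C(13,8) = 1287 equally likely rank assignments) gives the two-sided p-value.
Step 5: p-value = 0.093240; compare to alpha = 0.05. fail to reject H0.

U_X = 8, p = 0.093240, fail to reject H0 at alpha = 0.05.


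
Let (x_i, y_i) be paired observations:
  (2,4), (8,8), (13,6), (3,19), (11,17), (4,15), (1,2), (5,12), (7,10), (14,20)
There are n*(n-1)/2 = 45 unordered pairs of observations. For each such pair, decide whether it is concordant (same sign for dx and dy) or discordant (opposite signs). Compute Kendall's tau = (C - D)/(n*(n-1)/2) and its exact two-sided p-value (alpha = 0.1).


Step 1: Enumerate the 45 unordered pairs (i,j) with i<j and classify each by sign(x_j-x_i) * sign(y_j-y_i).
  (1,2):dx=+6,dy=+4->C; (1,3):dx=+11,dy=+2->C; (1,4):dx=+1,dy=+15->C; (1,5):dx=+9,dy=+13->C
  (1,6):dx=+2,dy=+11->C; (1,7):dx=-1,dy=-2->C; (1,8):dx=+3,dy=+8->C; (1,9):dx=+5,dy=+6->C
  (1,10):dx=+12,dy=+16->C; (2,3):dx=+5,dy=-2->D; (2,4):dx=-5,dy=+11->D; (2,5):dx=+3,dy=+9->C
  (2,6):dx=-4,dy=+7->D; (2,7):dx=-7,dy=-6->C; (2,8):dx=-3,dy=+4->D; (2,9):dx=-1,dy=+2->D
  (2,10):dx=+6,dy=+12->C; (3,4):dx=-10,dy=+13->D; (3,5):dx=-2,dy=+11->D; (3,6):dx=-9,dy=+9->D
  (3,7):dx=-12,dy=-4->C; (3,8):dx=-8,dy=+6->D; (3,9):dx=-6,dy=+4->D; (3,10):dx=+1,dy=+14->C
  (4,5):dx=+8,dy=-2->D; (4,6):dx=+1,dy=-4->D; (4,7):dx=-2,dy=-17->C; (4,8):dx=+2,dy=-7->D
  (4,9):dx=+4,dy=-9->D; (4,10):dx=+11,dy=+1->C; (5,6):dx=-7,dy=-2->C; (5,7):dx=-10,dy=-15->C
  (5,8):dx=-6,dy=-5->C; (5,9):dx=-4,dy=-7->C; (5,10):dx=+3,dy=+3->C; (6,7):dx=-3,dy=-13->C
  (6,8):dx=+1,dy=-3->D; (6,9):dx=+3,dy=-5->D; (6,10):dx=+10,dy=+5->C; (7,8):dx=+4,dy=+10->C
  (7,9):dx=+6,dy=+8->C; (7,10):dx=+13,dy=+18->C; (8,9):dx=+2,dy=-2->D; (8,10):dx=+9,dy=+8->C
  (9,10):dx=+7,dy=+10->C
Step 2: C = 28, D = 17, total pairs = 45.
Step 3: tau = (C - D)/(n(n-1)/2) = (28 - 17)/45 = 0.244444.
Step 4: Exact two-sided p-value (enumerate n! = 3628800 permutations of y under H0): p = 0.380720.
Step 5: alpha = 0.1. fail to reject H0.

tau_b = 0.2444 (C=28, D=17), p = 0.380720, fail to reject H0.


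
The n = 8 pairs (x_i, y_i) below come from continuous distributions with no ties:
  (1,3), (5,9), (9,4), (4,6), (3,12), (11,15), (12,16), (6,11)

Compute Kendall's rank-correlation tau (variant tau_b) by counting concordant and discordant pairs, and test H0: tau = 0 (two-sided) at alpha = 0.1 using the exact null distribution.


Step 1: Enumerate the 28 unordered pairs (i,j) with i<j and classify each by sign(x_j-x_i) * sign(y_j-y_i).
  (1,2):dx=+4,dy=+6->C; (1,3):dx=+8,dy=+1->C; (1,4):dx=+3,dy=+3->C; (1,5):dx=+2,dy=+9->C
  (1,6):dx=+10,dy=+12->C; (1,7):dx=+11,dy=+13->C; (1,8):dx=+5,dy=+8->C; (2,3):dx=+4,dy=-5->D
  (2,4):dx=-1,dy=-3->C; (2,5):dx=-2,dy=+3->D; (2,6):dx=+6,dy=+6->C; (2,7):dx=+7,dy=+7->C
  (2,8):dx=+1,dy=+2->C; (3,4):dx=-5,dy=+2->D; (3,5):dx=-6,dy=+8->D; (3,6):dx=+2,dy=+11->C
  (3,7):dx=+3,dy=+12->C; (3,8):dx=-3,dy=+7->D; (4,5):dx=-1,dy=+6->D; (4,6):dx=+7,dy=+9->C
  (4,7):dx=+8,dy=+10->C; (4,8):dx=+2,dy=+5->C; (5,6):dx=+8,dy=+3->C; (5,7):dx=+9,dy=+4->C
  (5,8):dx=+3,dy=-1->D; (6,7):dx=+1,dy=+1->C; (6,8):dx=-5,dy=-4->C; (7,8):dx=-6,dy=-5->C
Step 2: C = 21, D = 7, total pairs = 28.
Step 3: tau = (C - D)/(n(n-1)/2) = (21 - 7)/28 = 0.500000.
Step 4: Exact two-sided p-value (enumerate n! = 40320 permutations of y under H0): p = 0.108681.
Step 5: alpha = 0.1. fail to reject H0.

tau_b = 0.5000 (C=21, D=7), p = 0.108681, fail to reject H0.


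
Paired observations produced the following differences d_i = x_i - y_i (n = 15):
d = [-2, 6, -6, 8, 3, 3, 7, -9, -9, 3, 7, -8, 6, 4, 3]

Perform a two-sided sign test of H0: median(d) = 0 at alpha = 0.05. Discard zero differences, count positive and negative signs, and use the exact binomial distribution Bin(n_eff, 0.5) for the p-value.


Step 1: Discard zero differences. Original n = 15; n_eff = number of nonzero differences = 15.
Nonzero differences (with sign): -2, +6, -6, +8, +3, +3, +7, -9, -9, +3, +7, -8, +6, +4, +3
Step 2: Count signs: positive = 10, negative = 5.
Step 3: Under H0: P(positive) = 0.5, so the number of positives S ~ Bin(15, 0.5).
Step 4: Two-sided exact p-value = sum of Bin(15,0.5) probabilities at or below the observed probability = 0.301758.
Step 5: alpha = 0.05. fail to reject H0.

n_eff = 15, pos = 10, neg = 5, p = 0.301758, fail to reject H0.


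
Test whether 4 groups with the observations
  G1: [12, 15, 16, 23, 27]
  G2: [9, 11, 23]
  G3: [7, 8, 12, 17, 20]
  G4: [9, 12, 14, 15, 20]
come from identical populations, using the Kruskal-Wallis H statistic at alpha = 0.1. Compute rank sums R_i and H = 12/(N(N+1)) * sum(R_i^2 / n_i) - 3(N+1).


Step 1: Combine all N = 18 observations and assign midranks.
sorted (value, group, rank): (7,G3,1), (8,G3,2), (9,G2,3.5), (9,G4,3.5), (11,G2,5), (12,G1,7), (12,G3,7), (12,G4,7), (14,G4,9), (15,G1,10.5), (15,G4,10.5), (16,G1,12), (17,G3,13), (20,G3,14.5), (20,G4,14.5), (23,G1,16.5), (23,G2,16.5), (27,G1,18)
Step 2: Sum ranks within each group.
R_1 = 64 (n_1 = 5)
R_2 = 25 (n_2 = 3)
R_3 = 37.5 (n_3 = 5)
R_4 = 44.5 (n_4 = 5)
Step 3: H = 12/(N(N+1)) * sum(R_i^2/n_i) - 3(N+1)
     = 12/(18*19) * (64^2/5 + 25^2/3 + 37.5^2/5 + 44.5^2/5) - 3*19
     = 0.035088 * 1704.83 - 57
     = 2.818713.
Step 4: Ties present; correction factor C = 1 - 48/(18^3 - 18) = 0.991744. Corrected H = 2.818713 / 0.991744 = 2.842178.
Step 5: Under H0, H ~ chi^2(3); p-value = 0.416604.
Step 6: alpha = 0.1. fail to reject H0.

H = 2.8422, df = 3, p = 0.416604, fail to reject H0.


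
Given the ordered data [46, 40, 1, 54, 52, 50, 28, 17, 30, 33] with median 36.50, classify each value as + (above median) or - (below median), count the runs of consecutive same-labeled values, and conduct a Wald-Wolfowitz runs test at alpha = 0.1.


Step 1: Compute median = 36.50; label A = above, B = below.
Labels in order: AABAAABBBB  (n_A = 5, n_B = 5)
Step 2: Count runs R = 4.
Step 3: Under H0 (random ordering), E[R] = 2*n_A*n_B/(n_A+n_B) + 1 = 2*5*5/10 + 1 = 6.0000.
        Var[R] = 2*n_A*n_B*(2*n_A*n_B - n_A - n_B) / ((n_A+n_B)^2 * (n_A+n_B-1)) = 2000/900 = 2.2222.
        SD[R] = 1.4907.
Step 4: Continuity-corrected z = (R + 0.5 - E[R]) / SD[R] = (4 + 0.5 - 6.0000) / 1.4907 = -1.0062.
Step 5: Two-sided p-value via normal approximation = 2*(1 - Phi(|z|)) = 0.314305.
Step 6: alpha = 0.1. fail to reject H0.

R = 4, z = -1.0062, p = 0.314305, fail to reject H0.


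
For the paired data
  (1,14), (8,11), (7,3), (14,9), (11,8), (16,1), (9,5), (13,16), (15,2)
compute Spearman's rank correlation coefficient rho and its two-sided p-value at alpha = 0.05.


Step 1: Rank x and y separately (midranks; no ties here).
rank(x): 1->1, 8->3, 7->2, 14->7, 11->5, 16->9, 9->4, 13->6, 15->8
rank(y): 14->8, 11->7, 3->3, 9->6, 8->5, 1->1, 5->4, 16->9, 2->2
Step 2: d_i = R_x(i) - R_y(i); compute d_i^2.
  (1-8)^2=49, (3-7)^2=16, (2-3)^2=1, (7-6)^2=1, (5-5)^2=0, (9-1)^2=64, (4-4)^2=0, (6-9)^2=9, (8-2)^2=36
sum(d^2) = 176.
Step 3: rho = 1 - 6*176 / (9*(9^2 - 1)) = 1 - 1056/720 = -0.466667.
Step 4: Under H0, t = rho * sqrt((n-2)/(1-rho^2)) = -1.3960 ~ t(7).
Step 5: Two-sided p-value from the t-distribution with 7 df = 0.205386.
Step 6: alpha = 0.05. fail to reject H0.

rho = -0.4667, p = 0.205386, fail to reject H0 at alpha = 0.05.


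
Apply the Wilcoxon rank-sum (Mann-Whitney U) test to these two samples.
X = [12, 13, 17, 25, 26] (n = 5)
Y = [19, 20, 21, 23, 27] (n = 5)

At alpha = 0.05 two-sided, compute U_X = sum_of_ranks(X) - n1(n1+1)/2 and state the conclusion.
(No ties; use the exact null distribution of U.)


Step 1: Combine and sort all 10 observations; assign midranks.
sorted (value, group): (12,X), (13,X), (17,X), (19,Y), (20,Y), (21,Y), (23,Y), (25,X), (26,X), (27,Y)
ranks: 12->1, 13->2, 17->3, 19->4, 20->5, 21->6, 23->7, 25->8, 26->9, 27->10
Step 2: Rank sum for X: R1 = 1 + 2 + 3 + 8 + 9 = 23.
Step 3: U_X = R1 - n1(n1+1)/2 = 23 - 5*6/2 = 23 - 15 = 8.
       U_Y = n1*n2 - U_X = 25 - 8 = 17.
Step 4: No ties, so the exact null distribution of U (based on enumerating the C(10,5) = 252 equally likely rank assignments) gives the two-sided p-value.
Step 5: p-value = 0.420635; compare to alpha = 0.05. fail to reject H0.

U_X = 8, p = 0.420635, fail to reject H0 at alpha = 0.05.


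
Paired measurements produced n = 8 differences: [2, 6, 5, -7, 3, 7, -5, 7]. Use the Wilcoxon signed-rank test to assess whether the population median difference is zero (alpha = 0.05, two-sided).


Step 1: Drop any zero differences (none here) and take |d_i|.
|d| = [2, 6, 5, 7, 3, 7, 5, 7]
Step 2: Midrank |d_i| (ties get averaged ranks).
ranks: |2|->1, |6|->5, |5|->3.5, |7|->7, |3|->2, |7|->7, |5|->3.5, |7|->7
Step 3: Attach original signs; sum ranks with positive sign and with negative sign.
W+ = 1 + 5 + 3.5 + 2 + 7 + 7 = 25.5
W- = 7 + 3.5 = 10.5
(Check: W+ + W- = 36 should equal n(n+1)/2 = 36.)
Step 4: Test statistic W = min(W+, W-) = 10.5.
Step 5: Ties in |d|, so use the tie-corrected normal approximation.
        E[W] = n(n+1)/4 = 8*9/4 = 18.
        Tie groups: |d|=5 (t=2), |d|=7 (t=3); sum(t^3 - t) = 30.
        Var[W] = n(n+1)(2n+1)/24 - sum(t^3-t)/48 = 1224/24 - 30/48 = 50.375.
        z = (W - E[W]) / sqrt(Var[W]) = (10.5 - 18) / 7.0975 = -1.0567.
        Two-sided p = 2*Phi(z) = 0.290646.
Step 6: alpha = 0.05. fail to reject H0.

W+ = 25.5, W- = 10.5, W = min = 10.5, p = 0.290646, fail to reject H0.


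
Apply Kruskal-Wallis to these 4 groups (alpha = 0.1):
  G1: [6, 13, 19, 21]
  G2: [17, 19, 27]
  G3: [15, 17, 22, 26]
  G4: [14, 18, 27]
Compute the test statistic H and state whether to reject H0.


Step 1: Combine all N = 14 observations and assign midranks.
sorted (value, group, rank): (6,G1,1), (13,G1,2), (14,G4,3), (15,G3,4), (17,G2,5.5), (17,G3,5.5), (18,G4,7), (19,G1,8.5), (19,G2,8.5), (21,G1,10), (22,G3,11), (26,G3,12), (27,G2,13.5), (27,G4,13.5)
Step 2: Sum ranks within each group.
R_1 = 21.5 (n_1 = 4)
R_2 = 27.5 (n_2 = 3)
R_3 = 32.5 (n_3 = 4)
R_4 = 23.5 (n_4 = 3)
Step 3: H = 12/(N(N+1)) * sum(R_i^2/n_i) - 3(N+1)
     = 12/(14*15) * (21.5^2/4 + 27.5^2/3 + 32.5^2/4 + 23.5^2/3) - 3*15
     = 0.057143 * 815.792 - 45
     = 1.616667.
Step 4: Ties present; correction factor C = 1 - 18/(14^3 - 14) = 0.993407. Corrected H = 1.616667 / 0.993407 = 1.627397.
Step 5: Under H0, H ~ chi^2(3); p-value = 0.653194.
Step 6: alpha = 0.1. fail to reject H0.

H = 1.6274, df = 3, p = 0.653194, fail to reject H0.


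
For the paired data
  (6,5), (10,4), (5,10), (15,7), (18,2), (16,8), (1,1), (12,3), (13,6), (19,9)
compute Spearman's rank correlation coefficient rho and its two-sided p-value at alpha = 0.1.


Step 1: Rank x and y separately (midranks; no ties here).
rank(x): 6->3, 10->4, 5->2, 15->7, 18->9, 16->8, 1->1, 12->5, 13->6, 19->10
rank(y): 5->5, 4->4, 10->10, 7->7, 2->2, 8->8, 1->1, 3->3, 6->6, 9->9
Step 2: d_i = R_x(i) - R_y(i); compute d_i^2.
  (3-5)^2=4, (4-4)^2=0, (2-10)^2=64, (7-7)^2=0, (9-2)^2=49, (8-8)^2=0, (1-1)^2=0, (5-3)^2=4, (6-6)^2=0, (10-9)^2=1
sum(d^2) = 122.
Step 3: rho = 1 - 6*122 / (10*(10^2 - 1)) = 1 - 732/990 = 0.260606.
Step 4: Under H0, t = rho * sqrt((n-2)/(1-rho^2)) = 0.7635 ~ t(8).
Step 5: Two-sided p-value from the t-distribution with 8 df = 0.467089.
Step 6: alpha = 0.1. fail to reject H0.

rho = 0.2606, p = 0.467089, fail to reject H0 at alpha = 0.1.


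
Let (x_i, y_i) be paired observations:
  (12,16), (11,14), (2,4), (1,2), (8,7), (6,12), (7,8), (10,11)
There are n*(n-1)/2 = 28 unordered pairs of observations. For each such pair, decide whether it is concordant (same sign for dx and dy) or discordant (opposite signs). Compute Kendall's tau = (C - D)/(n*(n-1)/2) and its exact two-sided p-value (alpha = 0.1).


Step 1: Enumerate the 28 unordered pairs (i,j) with i<j and classify each by sign(x_j-x_i) * sign(y_j-y_i).
  (1,2):dx=-1,dy=-2->C; (1,3):dx=-10,dy=-12->C; (1,4):dx=-11,dy=-14->C; (1,5):dx=-4,dy=-9->C
  (1,6):dx=-6,dy=-4->C; (1,7):dx=-5,dy=-8->C; (1,8):dx=-2,dy=-5->C; (2,3):dx=-9,dy=-10->C
  (2,4):dx=-10,dy=-12->C; (2,5):dx=-3,dy=-7->C; (2,6):dx=-5,dy=-2->C; (2,7):dx=-4,dy=-6->C
  (2,8):dx=-1,dy=-3->C; (3,4):dx=-1,dy=-2->C; (3,5):dx=+6,dy=+3->C; (3,6):dx=+4,dy=+8->C
  (3,7):dx=+5,dy=+4->C; (3,8):dx=+8,dy=+7->C; (4,5):dx=+7,dy=+5->C; (4,6):dx=+5,dy=+10->C
  (4,7):dx=+6,dy=+6->C; (4,8):dx=+9,dy=+9->C; (5,6):dx=-2,dy=+5->D; (5,7):dx=-1,dy=+1->D
  (5,8):dx=+2,dy=+4->C; (6,7):dx=+1,dy=-4->D; (6,8):dx=+4,dy=-1->D; (7,8):dx=+3,dy=+3->C
Step 2: C = 24, D = 4, total pairs = 28.
Step 3: tau = (C - D)/(n(n-1)/2) = (24 - 4)/28 = 0.714286.
Step 4: Exact two-sided p-value (enumerate n! = 40320 permutations of y under H0): p = 0.014137.
Step 5: alpha = 0.1. reject H0.

tau_b = 0.7143 (C=24, D=4), p = 0.014137, reject H0.


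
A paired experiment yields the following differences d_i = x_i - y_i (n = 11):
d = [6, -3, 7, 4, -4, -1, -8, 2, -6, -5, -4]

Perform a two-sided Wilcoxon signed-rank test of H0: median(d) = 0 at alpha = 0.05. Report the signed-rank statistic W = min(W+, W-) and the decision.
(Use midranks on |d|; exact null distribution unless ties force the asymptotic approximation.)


Step 1: Drop any zero differences (none here) and take |d_i|.
|d| = [6, 3, 7, 4, 4, 1, 8, 2, 6, 5, 4]
Step 2: Midrank |d_i| (ties get averaged ranks).
ranks: |6|->8.5, |3|->3, |7|->10, |4|->5, |4|->5, |1|->1, |8|->11, |2|->2, |6|->8.5, |5|->7, |4|->5
Step 3: Attach original signs; sum ranks with positive sign and with negative sign.
W+ = 8.5 + 10 + 5 + 2 = 25.5
W- = 3 + 5 + 1 + 11 + 8.5 + 7 + 5 = 40.5
(Check: W+ + W- = 66 should equal n(n+1)/2 = 66.)
Step 4: Test statistic W = min(W+, W-) = 25.5.
Step 5: Ties in |d|, so use the tie-corrected normal approximation.
        E[W] = n(n+1)/4 = 11*12/4 = 33.
        Tie groups: |d|=4 (t=3), |d|=6 (t=2); sum(t^3 - t) = 30.
        Var[W] = n(n+1)(2n+1)/24 - sum(t^3-t)/48 = 3036/24 - 30/48 = 125.875.
        z = (W - E[W]) / sqrt(Var[W]) = (25.5 - 33) / 11.2194 = -0.6685.
        Two-sided p = 2*Phi(z) = 0.503824.
Step 6: alpha = 0.05. fail to reject H0.

W+ = 25.5, W- = 40.5, W = min = 25.5, p = 0.503824, fail to reject H0.


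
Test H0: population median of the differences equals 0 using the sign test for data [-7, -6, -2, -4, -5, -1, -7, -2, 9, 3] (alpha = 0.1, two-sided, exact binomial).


Step 1: Discard zero differences. Original n = 10; n_eff = number of nonzero differences = 10.
Nonzero differences (with sign): -7, -6, -2, -4, -5, -1, -7, -2, +9, +3
Step 2: Count signs: positive = 2, negative = 8.
Step 3: Under H0: P(positive) = 0.5, so the number of positives S ~ Bin(10, 0.5).
Step 4: Two-sided exact p-value = sum of Bin(10,0.5) probabilities at or below the observed probability = 0.109375.
Step 5: alpha = 0.1. fail to reject H0.

n_eff = 10, pos = 2, neg = 8, p = 0.109375, fail to reject H0.


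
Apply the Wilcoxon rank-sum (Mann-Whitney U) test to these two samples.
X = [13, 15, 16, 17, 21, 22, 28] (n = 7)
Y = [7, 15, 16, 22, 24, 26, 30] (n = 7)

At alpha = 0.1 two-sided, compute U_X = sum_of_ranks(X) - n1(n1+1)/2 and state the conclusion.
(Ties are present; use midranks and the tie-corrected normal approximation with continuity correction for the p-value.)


Step 1: Combine and sort all 14 observations; assign midranks.
sorted (value, group): (7,Y), (13,X), (15,X), (15,Y), (16,X), (16,Y), (17,X), (21,X), (22,X), (22,Y), (24,Y), (26,Y), (28,X), (30,Y)
ranks: 7->1, 13->2, 15->3.5, 15->3.5, 16->5.5, 16->5.5, 17->7, 21->8, 22->9.5, 22->9.5, 24->11, 26->12, 28->13, 30->14
Step 2: Rank sum for X: R1 = 2 + 3.5 + 5.5 + 7 + 8 + 9.5 + 13 = 48.5.
Step 3: U_X = R1 - n1(n1+1)/2 = 48.5 - 7*8/2 = 48.5 - 28 = 20.5.
       U_Y = n1*n2 - U_X = 49 - 20.5 = 28.5.
Step 4: Ties are present, so use the tie-corrected normal approximation (with continuity correction) for the p-value.
Step 5: p-value = 0.653652; compare to alpha = 0.1. fail to reject H0.

U_X = 20.5, p = 0.653652, fail to reject H0 at alpha = 0.1.


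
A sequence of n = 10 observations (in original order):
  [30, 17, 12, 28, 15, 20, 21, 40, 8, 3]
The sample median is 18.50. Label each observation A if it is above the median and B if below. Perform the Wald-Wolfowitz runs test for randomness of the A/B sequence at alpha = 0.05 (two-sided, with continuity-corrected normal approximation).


Step 1: Compute median = 18.50; label A = above, B = below.
Labels in order: ABBABAAABB  (n_A = 5, n_B = 5)
Step 2: Count runs R = 6.
Step 3: Under H0 (random ordering), E[R] = 2*n_A*n_B/(n_A+n_B) + 1 = 2*5*5/10 + 1 = 6.0000.
        Var[R] = 2*n_A*n_B*(2*n_A*n_B - n_A - n_B) / ((n_A+n_B)^2 * (n_A+n_B-1)) = 2000/900 = 2.2222.
        SD[R] = 1.4907.
Step 4: R = E[R], so z = 0 with no continuity correction.
Step 5: Two-sided p-value via normal approximation = 2*(1 - Phi(|z|)) = 1.000000.
Step 6: alpha = 0.05. fail to reject H0.

R = 6, z = 0.0000, p = 1.000000, fail to reject H0.


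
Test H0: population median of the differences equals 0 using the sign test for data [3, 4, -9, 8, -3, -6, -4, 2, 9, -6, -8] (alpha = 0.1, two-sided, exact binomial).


Step 1: Discard zero differences. Original n = 11; n_eff = number of nonzero differences = 11.
Nonzero differences (with sign): +3, +4, -9, +8, -3, -6, -4, +2, +9, -6, -8
Step 2: Count signs: positive = 5, negative = 6.
Step 3: Under H0: P(positive) = 0.5, so the number of positives S ~ Bin(11, 0.5).
Step 4: Two-sided exact p-value = sum of Bin(11,0.5) probabilities at or below the observed probability = 1.000000.
Step 5: alpha = 0.1. fail to reject H0.

n_eff = 11, pos = 5, neg = 6, p = 1.000000, fail to reject H0.


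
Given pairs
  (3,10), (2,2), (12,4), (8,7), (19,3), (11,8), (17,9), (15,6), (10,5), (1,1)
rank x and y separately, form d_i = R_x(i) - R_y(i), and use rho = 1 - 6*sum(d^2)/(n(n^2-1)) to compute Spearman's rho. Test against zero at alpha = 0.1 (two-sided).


Step 1: Rank x and y separately (midranks; no ties here).
rank(x): 3->3, 2->2, 12->7, 8->4, 19->10, 11->6, 17->9, 15->8, 10->5, 1->1
rank(y): 10->10, 2->2, 4->4, 7->7, 3->3, 8->8, 9->9, 6->6, 5->5, 1->1
Step 2: d_i = R_x(i) - R_y(i); compute d_i^2.
  (3-10)^2=49, (2-2)^2=0, (7-4)^2=9, (4-7)^2=9, (10-3)^2=49, (6-8)^2=4, (9-9)^2=0, (8-6)^2=4, (5-5)^2=0, (1-1)^2=0
sum(d^2) = 124.
Step 3: rho = 1 - 6*124 / (10*(10^2 - 1)) = 1 - 744/990 = 0.248485.
Step 4: Under H0, t = rho * sqrt((n-2)/(1-rho^2)) = 0.7256 ~ t(8).
Step 5: Two-sided p-value from the t-distribution with 8 df = 0.488776.
Step 6: alpha = 0.1. fail to reject H0.

rho = 0.2485, p = 0.488776, fail to reject H0 at alpha = 0.1.


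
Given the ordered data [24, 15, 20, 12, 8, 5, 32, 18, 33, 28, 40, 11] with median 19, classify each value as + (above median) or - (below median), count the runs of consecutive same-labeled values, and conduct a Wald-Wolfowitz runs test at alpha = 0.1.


Step 1: Compute median = 19; label A = above, B = below.
Labels in order: ABABBBABAAAB  (n_A = 6, n_B = 6)
Step 2: Count runs R = 8.
Step 3: Under H0 (random ordering), E[R] = 2*n_A*n_B/(n_A+n_B) + 1 = 2*6*6/12 + 1 = 7.0000.
        Var[R] = 2*n_A*n_B*(2*n_A*n_B - n_A - n_B) / ((n_A+n_B)^2 * (n_A+n_B-1)) = 4320/1584 = 2.7273.
        SD[R] = 1.6514.
Step 4: Continuity-corrected z = (R - 0.5 - E[R]) / SD[R] = (8 - 0.5 - 7.0000) / 1.6514 = 0.3028.
Step 5: Two-sided p-value via normal approximation = 2*(1 - Phi(|z|)) = 0.762069.
Step 6: alpha = 0.1. fail to reject H0.

R = 8, z = 0.3028, p = 0.762069, fail to reject H0.


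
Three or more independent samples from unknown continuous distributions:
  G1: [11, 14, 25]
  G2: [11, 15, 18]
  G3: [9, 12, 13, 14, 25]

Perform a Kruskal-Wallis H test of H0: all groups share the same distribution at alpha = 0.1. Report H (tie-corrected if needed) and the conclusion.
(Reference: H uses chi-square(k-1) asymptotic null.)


Step 1: Combine all N = 11 observations and assign midranks.
sorted (value, group, rank): (9,G3,1), (11,G1,2.5), (11,G2,2.5), (12,G3,4), (13,G3,5), (14,G1,6.5), (14,G3,6.5), (15,G2,8), (18,G2,9), (25,G1,10.5), (25,G3,10.5)
Step 2: Sum ranks within each group.
R_1 = 19.5 (n_1 = 3)
R_2 = 19.5 (n_2 = 3)
R_3 = 27 (n_3 = 5)
Step 3: H = 12/(N(N+1)) * sum(R_i^2/n_i) - 3(N+1)
     = 12/(11*12) * (19.5^2/3 + 19.5^2/3 + 27^2/5) - 3*12
     = 0.090909 * 399.3 - 36
     = 0.300000.
Step 4: Ties present; correction factor C = 1 - 18/(11^3 - 11) = 0.986364. Corrected H = 0.300000 / 0.986364 = 0.304147.
Step 5: Under H0, H ~ chi^2(2); p-value = 0.858925.
Step 6: alpha = 0.1. fail to reject H0.

H = 0.3041, df = 2, p = 0.858925, fail to reject H0.


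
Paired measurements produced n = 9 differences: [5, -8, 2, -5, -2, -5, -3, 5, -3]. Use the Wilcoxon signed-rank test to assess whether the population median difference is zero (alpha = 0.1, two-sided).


Step 1: Drop any zero differences (none here) and take |d_i|.
|d| = [5, 8, 2, 5, 2, 5, 3, 5, 3]
Step 2: Midrank |d_i| (ties get averaged ranks).
ranks: |5|->6.5, |8|->9, |2|->1.5, |5|->6.5, |2|->1.5, |5|->6.5, |3|->3.5, |5|->6.5, |3|->3.5
Step 3: Attach original signs; sum ranks with positive sign and with negative sign.
W+ = 6.5 + 1.5 + 6.5 = 14.5
W- = 9 + 6.5 + 1.5 + 6.5 + 3.5 + 3.5 = 30.5
(Check: W+ + W- = 45 should equal n(n+1)/2 = 45.)
Step 4: Test statistic W = min(W+, W-) = 14.5.
Step 5: Ties in |d|, so use the tie-corrected normal approximation.
        E[W] = n(n+1)/4 = 9*10/4 = 22.5.
        Tie groups: |d|=2 (t=2), |d|=3 (t=2), |d|=5 (t=4); sum(t^3 - t) = 72.
        Var[W] = n(n+1)(2n+1)/24 - sum(t^3-t)/48 = 1710/24 - 72/48 = 69.75.
        z = (W - E[W]) / sqrt(Var[W]) = (14.5 - 22.5) / 8.3516 = -0.9579.
        Two-sided p = 2*Phi(z) = 0.338116.
Step 6: alpha = 0.1. fail to reject H0.

W+ = 14.5, W- = 30.5, W = min = 14.5, p = 0.338116, fail to reject H0.


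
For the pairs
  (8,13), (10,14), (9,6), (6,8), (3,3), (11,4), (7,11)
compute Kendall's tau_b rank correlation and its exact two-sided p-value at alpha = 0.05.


Step 1: Enumerate the 21 unordered pairs (i,j) with i<j and classify each by sign(x_j-x_i) * sign(y_j-y_i).
  (1,2):dx=+2,dy=+1->C; (1,3):dx=+1,dy=-7->D; (1,4):dx=-2,dy=-5->C; (1,5):dx=-5,dy=-10->C
  (1,6):dx=+3,dy=-9->D; (1,7):dx=-1,dy=-2->C; (2,3):dx=-1,dy=-8->C; (2,4):dx=-4,dy=-6->C
  (2,5):dx=-7,dy=-11->C; (2,6):dx=+1,dy=-10->D; (2,7):dx=-3,dy=-3->C; (3,4):dx=-3,dy=+2->D
  (3,5):dx=-6,dy=-3->C; (3,6):dx=+2,dy=-2->D; (3,7):dx=-2,dy=+5->D; (4,5):dx=-3,dy=-5->C
  (4,6):dx=+5,dy=-4->D; (4,7):dx=+1,dy=+3->C; (5,6):dx=+8,dy=+1->C; (5,7):dx=+4,dy=+8->C
  (6,7):dx=-4,dy=+7->D
Step 2: C = 13, D = 8, total pairs = 21.
Step 3: tau = (C - D)/(n(n-1)/2) = (13 - 8)/21 = 0.238095.
Step 4: Exact two-sided p-value (enumerate n! = 5040 permutations of y under H0): p = 0.561905.
Step 5: alpha = 0.05. fail to reject H0.

tau_b = 0.2381 (C=13, D=8), p = 0.561905, fail to reject H0.


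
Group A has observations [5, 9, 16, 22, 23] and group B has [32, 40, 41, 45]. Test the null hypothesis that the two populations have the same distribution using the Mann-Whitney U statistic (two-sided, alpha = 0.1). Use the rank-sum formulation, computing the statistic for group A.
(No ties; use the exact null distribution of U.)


Step 1: Combine and sort all 9 observations; assign midranks.
sorted (value, group): (5,X), (9,X), (16,X), (22,X), (23,X), (32,Y), (40,Y), (41,Y), (45,Y)
ranks: 5->1, 9->2, 16->3, 22->4, 23->5, 32->6, 40->7, 41->8, 45->9
Step 2: Rank sum for X: R1 = 1 + 2 + 3 + 4 + 5 = 15.
Step 3: U_X = R1 - n1(n1+1)/2 = 15 - 5*6/2 = 15 - 15 = 0.
       U_Y = n1*n2 - U_X = 20 - 0 = 20.
Step 4: No ties, so the exact null distribution of U (based on enumerating the C(9,5) = 126 equally likely rank assignments) gives the two-sided p-value.
Step 5: p-value = 0.015873; compare to alpha = 0.1. reject H0.

U_X = 0, p = 0.015873, reject H0 at alpha = 0.1.


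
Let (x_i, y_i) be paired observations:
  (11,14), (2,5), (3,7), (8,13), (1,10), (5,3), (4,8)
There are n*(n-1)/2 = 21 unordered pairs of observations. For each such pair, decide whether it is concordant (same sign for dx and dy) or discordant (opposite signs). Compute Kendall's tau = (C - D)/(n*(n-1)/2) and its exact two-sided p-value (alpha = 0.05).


Step 1: Enumerate the 21 unordered pairs (i,j) with i<j and classify each by sign(x_j-x_i) * sign(y_j-y_i).
  (1,2):dx=-9,dy=-9->C; (1,3):dx=-8,dy=-7->C; (1,4):dx=-3,dy=-1->C; (1,5):dx=-10,dy=-4->C
  (1,6):dx=-6,dy=-11->C; (1,7):dx=-7,dy=-6->C; (2,3):dx=+1,dy=+2->C; (2,4):dx=+6,dy=+8->C
  (2,5):dx=-1,dy=+5->D; (2,6):dx=+3,dy=-2->D; (2,7):dx=+2,dy=+3->C; (3,4):dx=+5,dy=+6->C
  (3,5):dx=-2,dy=+3->D; (3,6):dx=+2,dy=-4->D; (3,7):dx=+1,dy=+1->C; (4,5):dx=-7,dy=-3->C
  (4,6):dx=-3,dy=-10->C; (4,7):dx=-4,dy=-5->C; (5,6):dx=+4,dy=-7->D; (5,7):dx=+3,dy=-2->D
  (6,7):dx=-1,dy=+5->D
Step 2: C = 14, D = 7, total pairs = 21.
Step 3: tau = (C - D)/(n(n-1)/2) = (14 - 7)/21 = 0.333333.
Step 4: Exact two-sided p-value (enumerate n! = 5040 permutations of y under H0): p = 0.381349.
Step 5: alpha = 0.05. fail to reject H0.

tau_b = 0.3333 (C=14, D=7), p = 0.381349, fail to reject H0.
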